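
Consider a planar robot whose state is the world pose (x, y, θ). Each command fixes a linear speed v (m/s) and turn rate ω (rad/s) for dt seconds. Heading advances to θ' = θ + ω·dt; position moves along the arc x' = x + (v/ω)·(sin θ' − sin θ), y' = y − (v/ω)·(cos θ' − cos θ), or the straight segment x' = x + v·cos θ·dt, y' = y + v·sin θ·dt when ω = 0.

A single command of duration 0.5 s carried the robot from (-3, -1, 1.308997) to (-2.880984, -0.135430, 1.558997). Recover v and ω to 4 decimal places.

Δθ = 1.558997 − 1.308997 = 0.250000
ω = Δθ/dt = 0.250000/0.5 = 0.5000
R = −Δy/(cos θ' − cos θ) = 3.5000
v = R·ω = 3.5000·0.5000 = 1.7500

v = 1.7500, ω = 0.5000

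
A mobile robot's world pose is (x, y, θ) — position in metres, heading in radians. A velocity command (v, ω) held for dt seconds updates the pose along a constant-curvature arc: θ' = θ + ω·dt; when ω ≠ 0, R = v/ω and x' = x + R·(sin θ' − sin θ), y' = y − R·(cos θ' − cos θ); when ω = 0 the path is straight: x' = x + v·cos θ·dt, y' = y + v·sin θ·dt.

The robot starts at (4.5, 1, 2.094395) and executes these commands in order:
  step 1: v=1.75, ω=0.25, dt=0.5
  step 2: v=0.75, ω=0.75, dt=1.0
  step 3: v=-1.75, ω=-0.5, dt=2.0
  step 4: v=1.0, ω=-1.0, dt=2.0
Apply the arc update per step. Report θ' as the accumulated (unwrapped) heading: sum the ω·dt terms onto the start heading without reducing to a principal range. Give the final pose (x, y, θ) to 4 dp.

(6.9689, 1.4075, -0.0306)

step 1: θ'=2.2194 (R=7.0000) → pose (4.0163, 1.7285, 2.2194)
step 2: θ'=2.9694 (R=1.0000) → pose (3.3908, 2.1096, 2.9694)
step 3: θ'=1.9694 (R=3.5000) → pose (6.0167, 0.0198, 1.9694)
step 4: θ'=-0.0306 (R=-1.0000) → pose (6.9689, 1.4075, -0.0306)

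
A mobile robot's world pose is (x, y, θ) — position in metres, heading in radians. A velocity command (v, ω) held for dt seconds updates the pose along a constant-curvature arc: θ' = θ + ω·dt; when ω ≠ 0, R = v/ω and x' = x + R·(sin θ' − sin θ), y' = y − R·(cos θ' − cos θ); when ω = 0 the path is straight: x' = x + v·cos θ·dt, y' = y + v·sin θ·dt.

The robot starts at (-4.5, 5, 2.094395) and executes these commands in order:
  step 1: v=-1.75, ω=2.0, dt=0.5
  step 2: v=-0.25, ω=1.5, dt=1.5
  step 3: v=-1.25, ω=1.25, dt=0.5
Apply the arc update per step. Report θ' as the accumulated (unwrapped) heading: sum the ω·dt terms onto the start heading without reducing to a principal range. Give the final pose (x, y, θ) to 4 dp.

(-4.1394, 5.1888, 5.9694)

step 1: θ'=3.0944 (R=-0.8750) → pose (-3.7835, 4.5635, 3.0944)
step 2: θ'=5.3444 (R=-0.1667) → pose (-3.6412, 4.8284, 5.3444)
step 3: θ'=5.9694 (R=-1.0000) → pose (-4.1394, 5.1888, 5.9694)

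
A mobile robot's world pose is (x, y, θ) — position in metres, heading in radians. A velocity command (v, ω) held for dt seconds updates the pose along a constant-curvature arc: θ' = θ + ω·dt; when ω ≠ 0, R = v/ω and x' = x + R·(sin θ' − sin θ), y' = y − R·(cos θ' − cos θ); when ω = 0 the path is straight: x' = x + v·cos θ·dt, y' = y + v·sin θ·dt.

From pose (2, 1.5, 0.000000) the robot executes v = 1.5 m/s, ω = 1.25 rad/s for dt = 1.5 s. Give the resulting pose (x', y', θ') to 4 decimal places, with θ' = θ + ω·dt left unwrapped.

(3.1449, 3.0594, 1.8750)

θ' = 0.0000 + 1.25·1.5 = 1.8750
R = v/ω = 1.5/1.25 = 1.2000
x' = 2 + 1.2000·(sin 1.8750 − sin 0.0000) = 3.1449
y' = 1.5 − 1.2000·(cos 1.8750 − cos 0.0000) = 3.0594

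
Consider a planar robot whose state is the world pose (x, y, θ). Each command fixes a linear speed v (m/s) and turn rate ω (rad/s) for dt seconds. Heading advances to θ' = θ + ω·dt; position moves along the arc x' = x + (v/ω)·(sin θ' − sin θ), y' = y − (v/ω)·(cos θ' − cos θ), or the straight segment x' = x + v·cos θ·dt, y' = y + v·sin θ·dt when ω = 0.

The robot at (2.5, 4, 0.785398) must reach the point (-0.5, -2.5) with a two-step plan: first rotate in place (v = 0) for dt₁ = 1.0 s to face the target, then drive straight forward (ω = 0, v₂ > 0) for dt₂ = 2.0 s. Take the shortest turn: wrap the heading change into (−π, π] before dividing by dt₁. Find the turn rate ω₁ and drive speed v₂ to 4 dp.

heading to target = atan2(-2.5−4, -0.5−2.5) = -2.0032
Δθ = wrap(-2.0032 − 0.7854) = -2.7886; ω₁ = Δθ/dt₁ = -2.7886
distance = √((-0.5−2.5)² + (-2.5−4)²) = 7.1589; v₂ = distance/dt₂ = 3.5795

ω₁ = -2.7886, v₂ = 3.5795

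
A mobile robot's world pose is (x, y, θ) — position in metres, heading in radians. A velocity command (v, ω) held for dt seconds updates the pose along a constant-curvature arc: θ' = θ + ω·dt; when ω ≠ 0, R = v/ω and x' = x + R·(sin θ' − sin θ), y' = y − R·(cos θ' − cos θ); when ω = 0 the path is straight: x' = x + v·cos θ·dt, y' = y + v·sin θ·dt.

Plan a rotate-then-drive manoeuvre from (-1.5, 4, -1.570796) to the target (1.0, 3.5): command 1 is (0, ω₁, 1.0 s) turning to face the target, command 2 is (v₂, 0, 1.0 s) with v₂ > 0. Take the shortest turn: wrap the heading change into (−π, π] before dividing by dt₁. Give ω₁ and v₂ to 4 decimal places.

heading to target = atan2(3.5−4, 1−-1.5) = -0.1974
Δθ = wrap(-0.1974 − -1.5708) = 1.3734; ω₁ = Δθ/dt₁ = 1.3734
distance = √((1−-1.5)² + (3.5−4)²) = 2.5495; v₂ = distance/dt₂ = 2.5495

ω₁ = 1.3734, v₂ = 2.5495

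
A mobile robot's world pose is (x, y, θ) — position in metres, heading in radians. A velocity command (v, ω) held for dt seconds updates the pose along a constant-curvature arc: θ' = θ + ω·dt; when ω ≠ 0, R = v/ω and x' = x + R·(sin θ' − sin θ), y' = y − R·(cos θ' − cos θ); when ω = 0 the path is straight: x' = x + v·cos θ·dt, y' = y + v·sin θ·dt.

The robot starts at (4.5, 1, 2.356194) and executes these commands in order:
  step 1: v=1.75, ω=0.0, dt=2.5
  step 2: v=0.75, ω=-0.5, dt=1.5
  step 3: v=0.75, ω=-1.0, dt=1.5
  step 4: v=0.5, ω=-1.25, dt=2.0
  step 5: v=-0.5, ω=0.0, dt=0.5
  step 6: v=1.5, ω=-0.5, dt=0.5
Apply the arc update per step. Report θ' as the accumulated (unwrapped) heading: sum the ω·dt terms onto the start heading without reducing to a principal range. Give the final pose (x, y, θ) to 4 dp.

step 1: θ'=2.3562 (straight) → pose (1.4064, 4.0936, 2.3562)
step 2: θ'=1.6062 (R=-1.5000) → pose (0.9680, 5.1012, 1.6062)
step 3: θ'=0.1062 (R=-0.7500) → pose (1.6380, 5.8735, 0.1062)
step 4: θ'=-2.3938 (R=-0.4000) → pose (1.9524, 5.1825, -2.3938)
step 5: θ'=-2.3938 (straight) → pose (2.1357, 5.3525, -2.3938)
step 6: θ'=-2.6438 (R=-3.0000) → pose (1.5281, 4.9161, -2.6438)

(1.5281, 4.9161, -2.6438)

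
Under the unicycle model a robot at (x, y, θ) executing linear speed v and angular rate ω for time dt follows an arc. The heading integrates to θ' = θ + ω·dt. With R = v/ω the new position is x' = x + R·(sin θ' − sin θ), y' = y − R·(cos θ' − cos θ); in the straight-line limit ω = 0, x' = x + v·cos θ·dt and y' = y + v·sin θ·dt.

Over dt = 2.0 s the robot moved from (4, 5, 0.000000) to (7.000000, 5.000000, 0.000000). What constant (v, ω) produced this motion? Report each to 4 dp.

v = 1.5000, ω = 0.0000

Δθ = 0.000000 − 0.000000 = 0.000000
ω = Δθ/dt = 0.000000/2.0 = 0.0000
ω = 0 → v = (Δx·cos θ + Δy·sin θ)/dt = 1.5000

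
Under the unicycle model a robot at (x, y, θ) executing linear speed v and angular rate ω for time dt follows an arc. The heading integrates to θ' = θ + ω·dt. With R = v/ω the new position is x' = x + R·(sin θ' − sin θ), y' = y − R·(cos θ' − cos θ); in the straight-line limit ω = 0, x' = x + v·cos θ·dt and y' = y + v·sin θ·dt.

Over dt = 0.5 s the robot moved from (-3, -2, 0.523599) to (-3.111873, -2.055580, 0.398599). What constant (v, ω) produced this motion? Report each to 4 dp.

Δθ = 0.398599 − 0.523599 = -0.125000
ω = Δθ/dt = -0.125000/0.5 = -0.2500
R = Δx/(sin θ' − sin θ) = 1.0000
v = R·ω = 1.0000·-0.2500 = -0.2500

v = -0.2500, ω = -0.2500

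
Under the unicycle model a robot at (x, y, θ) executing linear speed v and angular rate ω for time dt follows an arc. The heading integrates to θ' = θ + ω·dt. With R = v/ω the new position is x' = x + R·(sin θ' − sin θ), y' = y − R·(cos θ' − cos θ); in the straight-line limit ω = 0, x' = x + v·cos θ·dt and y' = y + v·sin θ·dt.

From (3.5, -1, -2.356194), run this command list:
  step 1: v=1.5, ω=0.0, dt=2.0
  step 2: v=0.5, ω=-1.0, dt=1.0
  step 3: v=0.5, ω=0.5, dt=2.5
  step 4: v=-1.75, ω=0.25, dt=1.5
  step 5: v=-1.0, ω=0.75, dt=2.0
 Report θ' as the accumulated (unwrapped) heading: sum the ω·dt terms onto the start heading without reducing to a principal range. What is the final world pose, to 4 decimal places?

step 1: θ'=-2.3562 (straight) → pose (1.3787, -3.1213, -2.3562)
step 2: θ'=-3.3562 (R=-0.5000) → pose (0.9186, -3.2563, -3.3562)
step 3: θ'=-2.1062 (R=1.0000) → pose (-0.1544, -3.7232, -2.1062)
step 4: θ'=-1.7312 (R=-7.0000) → pose (0.7353, -1.2699, -1.7312)
step 5: θ'=-0.2312 (R=-1.3333) → pose (-0.2754, 0.2409, -0.2312)

(-0.2754, 0.2409, -0.2312)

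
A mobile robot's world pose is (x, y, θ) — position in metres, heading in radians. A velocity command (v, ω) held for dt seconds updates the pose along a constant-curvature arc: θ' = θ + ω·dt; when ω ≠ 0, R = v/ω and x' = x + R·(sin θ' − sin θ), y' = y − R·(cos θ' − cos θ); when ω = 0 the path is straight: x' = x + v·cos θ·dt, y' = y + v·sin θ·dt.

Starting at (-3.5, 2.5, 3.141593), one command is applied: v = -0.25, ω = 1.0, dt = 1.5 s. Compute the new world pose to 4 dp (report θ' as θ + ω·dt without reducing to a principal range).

θ' = 3.1416 + 1.0·1.5 = 4.6416
R = v/ω = -0.25/1.0 = -0.2500
x' = -3.5 + -0.2500·(sin 4.6416 − sin 3.1416) = -3.2506
y' = 2.5 − -0.2500·(cos 4.6416 − cos 3.1416) = 2.7323

(-3.2506, 2.7323, 4.6416)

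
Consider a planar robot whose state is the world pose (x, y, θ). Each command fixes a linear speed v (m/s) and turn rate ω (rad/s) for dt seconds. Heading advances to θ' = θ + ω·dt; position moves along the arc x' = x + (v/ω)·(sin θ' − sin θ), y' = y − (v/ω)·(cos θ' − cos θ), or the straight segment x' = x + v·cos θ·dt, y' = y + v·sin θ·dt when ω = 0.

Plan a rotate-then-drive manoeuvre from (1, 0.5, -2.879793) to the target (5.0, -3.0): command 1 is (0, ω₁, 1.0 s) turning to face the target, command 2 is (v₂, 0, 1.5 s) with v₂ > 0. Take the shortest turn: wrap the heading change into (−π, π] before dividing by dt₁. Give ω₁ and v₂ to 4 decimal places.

heading to target = atan2(-3−0.5, 5−1) = -0.7188
Δθ = wrap(-0.7188 − -2.8798) = 2.1610; ω₁ = Δθ/dt₁ = 2.1610
distance = √((5−1)² + (-3−0.5)²) = 5.3151; v₂ = distance/dt₂ = 3.5434

ω₁ = 2.1610, v₂ = 3.5434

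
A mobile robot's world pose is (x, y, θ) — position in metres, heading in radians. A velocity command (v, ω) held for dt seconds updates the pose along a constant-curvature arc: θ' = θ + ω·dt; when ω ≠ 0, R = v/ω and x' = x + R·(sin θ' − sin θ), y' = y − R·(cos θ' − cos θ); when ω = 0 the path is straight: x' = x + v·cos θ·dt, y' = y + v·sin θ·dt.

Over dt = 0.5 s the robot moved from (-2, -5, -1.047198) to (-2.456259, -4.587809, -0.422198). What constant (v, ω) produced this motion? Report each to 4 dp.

Δθ = -0.422198 − -1.047198 = 0.625000
ω = Δθ/dt = 0.625000/0.5 = 1.2500
R = Δx/(sin θ' − sin θ) = -1.0000
v = R·ω = -1.0000·1.2500 = -1.2500

v = -1.2500, ω = 1.2500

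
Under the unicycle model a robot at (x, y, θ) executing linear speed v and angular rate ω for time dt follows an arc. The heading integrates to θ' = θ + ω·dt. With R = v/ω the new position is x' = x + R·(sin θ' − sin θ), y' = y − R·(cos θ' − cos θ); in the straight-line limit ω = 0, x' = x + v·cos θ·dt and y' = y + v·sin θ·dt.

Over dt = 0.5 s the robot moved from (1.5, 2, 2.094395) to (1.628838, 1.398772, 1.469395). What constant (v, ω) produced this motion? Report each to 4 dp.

Δθ = 1.469395 − 2.094395 = -0.625000
ω = Δθ/dt = -0.625000/0.5 = -1.2500
R = −Δy/(cos θ' − cos θ) = 1.0000
v = R·ω = 1.0000·-1.2500 = -1.2500

v = -1.2500, ω = -1.2500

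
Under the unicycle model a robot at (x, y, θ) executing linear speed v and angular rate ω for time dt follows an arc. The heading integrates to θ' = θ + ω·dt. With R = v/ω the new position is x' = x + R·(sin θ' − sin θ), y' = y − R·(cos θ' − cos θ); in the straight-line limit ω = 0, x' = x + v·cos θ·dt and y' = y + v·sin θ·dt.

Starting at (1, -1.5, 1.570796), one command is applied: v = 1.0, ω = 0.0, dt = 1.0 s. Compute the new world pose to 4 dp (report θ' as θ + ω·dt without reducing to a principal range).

θ' = 1.5708 + 0.0·1.0 = 1.5708
ω = 0 → straight: x' = 1 + 1.0·cos(1.5708)·1.0 = 1.0000
y' = -1.5 + 1.0·sin(1.5708)·1.0 = -0.5000

(1.0000, -0.5000, 1.5708)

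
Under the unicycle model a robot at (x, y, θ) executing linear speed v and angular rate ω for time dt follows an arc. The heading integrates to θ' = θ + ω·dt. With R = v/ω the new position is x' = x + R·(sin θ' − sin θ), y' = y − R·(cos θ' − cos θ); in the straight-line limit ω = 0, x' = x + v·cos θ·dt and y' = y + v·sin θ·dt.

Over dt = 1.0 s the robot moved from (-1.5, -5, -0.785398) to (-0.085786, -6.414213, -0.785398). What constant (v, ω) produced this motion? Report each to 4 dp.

Δθ = -0.785398 − -0.785398 = 0.000000
ω = Δθ/dt = 0.000000/1.0 = 0.0000
ω = 0 → v = (Δx·cos θ + Δy·sin θ)/dt = 2.0000

v = 2.0000, ω = 0.0000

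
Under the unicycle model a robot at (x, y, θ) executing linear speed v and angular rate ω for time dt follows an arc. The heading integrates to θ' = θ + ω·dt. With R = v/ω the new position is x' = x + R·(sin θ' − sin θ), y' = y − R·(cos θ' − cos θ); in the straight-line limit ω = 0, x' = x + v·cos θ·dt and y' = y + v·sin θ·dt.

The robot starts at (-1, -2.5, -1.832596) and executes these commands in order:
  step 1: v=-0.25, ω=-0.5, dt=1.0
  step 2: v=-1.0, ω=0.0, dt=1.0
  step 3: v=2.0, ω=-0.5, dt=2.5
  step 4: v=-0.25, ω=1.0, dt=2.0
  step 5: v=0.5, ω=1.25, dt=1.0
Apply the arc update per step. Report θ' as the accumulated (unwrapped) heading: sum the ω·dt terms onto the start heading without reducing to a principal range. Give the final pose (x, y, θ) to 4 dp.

(-4.1643, -2.5768, -0.3326)

step 1: θ'=-2.3326 (R=0.5000) → pose (-0.8788, -2.2843, -2.3326)
step 2: θ'=-2.3326 (straight) → pose (-0.1886, -1.5607, -2.3326)
step 3: θ'=-3.5826 (R=-4.0000) → pose (-4.7904, -2.4171, -3.5826)
step 4: θ'=-1.5826 (R=-0.2500) → pose (-4.4337, -2.1940, -1.5826)
step 5: θ'=-0.3326 (R=0.4000) → pose (-4.1643, -2.5768, -0.3326)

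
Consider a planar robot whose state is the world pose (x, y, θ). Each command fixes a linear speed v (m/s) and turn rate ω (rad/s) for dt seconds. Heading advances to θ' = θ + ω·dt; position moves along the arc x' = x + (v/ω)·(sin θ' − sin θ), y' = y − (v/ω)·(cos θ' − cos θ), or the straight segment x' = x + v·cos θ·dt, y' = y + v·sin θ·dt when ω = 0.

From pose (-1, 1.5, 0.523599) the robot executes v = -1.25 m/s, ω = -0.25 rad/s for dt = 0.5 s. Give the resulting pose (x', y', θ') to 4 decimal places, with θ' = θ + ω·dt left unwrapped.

θ' = 0.5236 + -0.25·0.5 = 0.3986
R = v/ω = -1.25/-0.25 = 5.0000
x' = -1 + 5.0000·(sin 0.3986 − sin 0.5236) = -1.5594
y' = 1.5 − 5.0000·(cos 0.3986 − cos 0.5236) = 1.2221

(-1.5594, 1.2221, 0.3986)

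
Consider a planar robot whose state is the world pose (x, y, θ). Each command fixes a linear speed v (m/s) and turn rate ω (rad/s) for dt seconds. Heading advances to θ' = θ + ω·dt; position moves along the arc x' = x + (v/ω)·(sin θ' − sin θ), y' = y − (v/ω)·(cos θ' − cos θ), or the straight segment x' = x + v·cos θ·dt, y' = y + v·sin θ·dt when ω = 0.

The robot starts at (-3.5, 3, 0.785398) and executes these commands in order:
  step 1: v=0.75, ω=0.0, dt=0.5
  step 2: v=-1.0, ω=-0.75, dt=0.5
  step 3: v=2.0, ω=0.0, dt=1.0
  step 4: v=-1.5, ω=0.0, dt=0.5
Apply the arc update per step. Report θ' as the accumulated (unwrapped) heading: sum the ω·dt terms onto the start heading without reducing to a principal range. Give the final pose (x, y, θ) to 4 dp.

(-2.4995, 3.4841, 0.4104)

step 1: θ'=0.7854 (straight) → pose (-3.2348, 3.2652, 0.7854)
step 2: θ'=0.4104 (R=1.3333) → pose (-3.6457, 2.9854, 0.4104)
step 3: θ'=0.4104 (straight) → pose (-1.8118, 3.7833, 0.4104)
step 4: θ'=0.4104 (straight) → pose (-2.4995, 3.4841, 0.4104)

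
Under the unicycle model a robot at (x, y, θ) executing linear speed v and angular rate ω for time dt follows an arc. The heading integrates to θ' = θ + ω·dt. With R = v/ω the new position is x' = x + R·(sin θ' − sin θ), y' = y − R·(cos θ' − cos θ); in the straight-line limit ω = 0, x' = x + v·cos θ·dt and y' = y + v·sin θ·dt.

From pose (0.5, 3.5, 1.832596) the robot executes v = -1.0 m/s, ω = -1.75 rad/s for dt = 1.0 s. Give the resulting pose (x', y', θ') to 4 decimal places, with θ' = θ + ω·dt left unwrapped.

θ' = 1.8326 + -1.75·1.0 = 0.0826
R = v/ω = -1.0/-1.75 = 0.5714
x' = 0.5 + 0.5714·(sin 0.0826 − sin 1.8326) = -0.0048
y' = 3.5 − 0.5714·(cos 0.0826 − cos 1.8326) = 2.7826

(-0.0048, 2.7826, 0.0826)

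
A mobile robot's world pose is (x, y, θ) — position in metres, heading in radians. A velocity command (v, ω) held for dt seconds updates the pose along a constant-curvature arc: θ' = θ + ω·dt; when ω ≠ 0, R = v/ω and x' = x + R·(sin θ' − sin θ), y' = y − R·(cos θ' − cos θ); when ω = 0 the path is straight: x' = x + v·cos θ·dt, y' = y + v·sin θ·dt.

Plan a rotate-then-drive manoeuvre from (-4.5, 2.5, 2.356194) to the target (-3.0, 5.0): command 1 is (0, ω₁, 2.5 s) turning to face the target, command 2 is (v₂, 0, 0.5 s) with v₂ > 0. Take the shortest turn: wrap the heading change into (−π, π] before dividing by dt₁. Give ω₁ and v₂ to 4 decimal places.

heading to target = atan2(5−2.5, -3−-4.5) = 1.0304
Δθ = wrap(1.0304 − 2.3562) = -1.3258; ω₁ = Δθ/dt₁ = -0.5303
distance = √((-3−-4.5)² + (5−2.5)²) = 2.9155; v₂ = distance/dt₂ = 5.8310

ω₁ = -0.5303, v₂ = 5.8310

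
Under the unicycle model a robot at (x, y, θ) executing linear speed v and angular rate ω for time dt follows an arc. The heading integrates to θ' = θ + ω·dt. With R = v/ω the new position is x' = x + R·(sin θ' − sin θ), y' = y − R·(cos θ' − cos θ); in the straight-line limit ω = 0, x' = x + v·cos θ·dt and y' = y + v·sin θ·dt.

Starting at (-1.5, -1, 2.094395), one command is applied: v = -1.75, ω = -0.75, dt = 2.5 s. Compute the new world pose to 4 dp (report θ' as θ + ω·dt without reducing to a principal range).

θ' = 2.0944 + -0.75·2.5 = 0.2194
R = v/ω = -1.75/-0.75 = 2.3333
x' = -1.5 + 2.3333·(sin 0.2194 − sin 2.0944) = -3.0129
y' = -1 − 2.3333·(cos 0.2194 − cos 2.0944) = -4.4441

(-3.0129, -4.4441, 0.2194)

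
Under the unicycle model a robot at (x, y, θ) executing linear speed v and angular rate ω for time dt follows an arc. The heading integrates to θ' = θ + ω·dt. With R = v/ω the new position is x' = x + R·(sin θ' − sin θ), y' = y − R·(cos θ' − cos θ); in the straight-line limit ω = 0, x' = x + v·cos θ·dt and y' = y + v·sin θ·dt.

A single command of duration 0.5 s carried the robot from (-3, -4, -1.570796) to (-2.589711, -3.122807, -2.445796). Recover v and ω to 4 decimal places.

Δθ = -2.445796 − -1.570796 = -0.875000
ω = Δθ/dt = -0.875000/0.5 = -1.7500
R = −Δy/(cos θ' − cos θ) = 1.1429
v = R·ω = 1.1429·-1.7500 = -2.0000

v = -2.0000, ω = -1.7500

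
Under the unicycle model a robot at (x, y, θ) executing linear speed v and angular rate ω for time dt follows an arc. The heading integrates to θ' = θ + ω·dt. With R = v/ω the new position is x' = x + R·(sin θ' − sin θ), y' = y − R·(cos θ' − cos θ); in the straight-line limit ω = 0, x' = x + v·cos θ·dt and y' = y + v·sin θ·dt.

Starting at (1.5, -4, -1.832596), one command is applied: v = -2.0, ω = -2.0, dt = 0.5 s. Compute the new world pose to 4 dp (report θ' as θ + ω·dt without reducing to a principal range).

θ' = -1.8326 + -2.0·0.5 = -2.8326
R = v/ω = -2.0/-2.0 = 1.0000
x' = 1.5 + 1.0000·(sin -2.8326 − sin -1.8326) = 2.1618
y' = -4 − 1.0000·(cos -2.8326 − cos -1.8326) = -3.3062

(2.1618, -3.3062, -2.8326)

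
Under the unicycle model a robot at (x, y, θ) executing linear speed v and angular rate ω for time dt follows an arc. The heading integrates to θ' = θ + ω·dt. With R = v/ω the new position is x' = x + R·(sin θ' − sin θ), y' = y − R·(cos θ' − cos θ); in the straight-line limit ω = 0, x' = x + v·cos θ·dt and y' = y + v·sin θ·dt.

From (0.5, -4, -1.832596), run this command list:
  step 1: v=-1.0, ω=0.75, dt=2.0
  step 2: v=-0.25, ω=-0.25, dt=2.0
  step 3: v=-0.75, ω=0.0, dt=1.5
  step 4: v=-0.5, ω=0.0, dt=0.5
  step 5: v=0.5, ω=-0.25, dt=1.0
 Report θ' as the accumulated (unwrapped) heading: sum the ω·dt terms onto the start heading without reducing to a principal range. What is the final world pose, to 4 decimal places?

step 1: θ'=-0.3326 (R=-1.3333) → pose (-0.3526, -2.3946, -0.3326)
step 2: θ'=-0.8326 (R=1.0000) → pose (-0.7658, -2.1224, -0.8326)
step 3: θ'=-0.8326 (straight) → pose (-1.5228, -1.2903, -0.8326)
step 4: θ'=-0.8326 (straight) → pose (-1.6911, -1.1053, -0.8326)
step 5: θ'=-1.0826 (R=-2.0000) → pose (-1.4041, -1.5132, -1.0826)

(-1.4041, -1.5132, -1.0826)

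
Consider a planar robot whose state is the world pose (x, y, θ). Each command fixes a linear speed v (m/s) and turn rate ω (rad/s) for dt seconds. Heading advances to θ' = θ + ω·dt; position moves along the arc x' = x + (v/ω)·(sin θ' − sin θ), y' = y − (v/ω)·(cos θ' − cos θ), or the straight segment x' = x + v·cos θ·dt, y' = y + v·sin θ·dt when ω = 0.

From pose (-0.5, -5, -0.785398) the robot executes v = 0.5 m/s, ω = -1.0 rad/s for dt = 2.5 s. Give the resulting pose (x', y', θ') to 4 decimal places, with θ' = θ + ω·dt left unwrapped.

(-0.9252, -5.8484, -3.2854)

θ' = -0.7854 + -1.0·2.5 = -3.2854
R = v/ω = 0.5/-1.0 = -0.5000
x' = -0.5 + -0.5000·(sin -3.2854 − sin -0.7854) = -0.9252
y' = -5 − -0.5000·(cos -3.2854 − cos -0.7854) = -5.8484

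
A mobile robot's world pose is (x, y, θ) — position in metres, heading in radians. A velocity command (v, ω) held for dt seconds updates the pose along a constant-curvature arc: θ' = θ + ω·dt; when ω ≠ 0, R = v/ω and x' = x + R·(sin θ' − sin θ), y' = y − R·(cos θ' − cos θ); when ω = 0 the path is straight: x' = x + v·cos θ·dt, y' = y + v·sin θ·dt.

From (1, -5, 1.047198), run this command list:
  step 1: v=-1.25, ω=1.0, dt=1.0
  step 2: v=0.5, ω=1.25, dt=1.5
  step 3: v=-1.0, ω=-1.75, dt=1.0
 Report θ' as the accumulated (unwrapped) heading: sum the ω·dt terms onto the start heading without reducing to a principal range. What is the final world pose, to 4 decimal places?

step 1: θ'=2.0472 (R=-1.2500) → pose (0.9717, -6.1982, 2.0472)
step 2: θ'=3.9222 (R=0.4000) → pose (0.3348, -6.0975, 3.9222)
step 3: θ'=2.1722 (R=0.5714) → pose (1.2081, -6.1801, 2.1722)

(1.2081, -6.1801, 2.1722)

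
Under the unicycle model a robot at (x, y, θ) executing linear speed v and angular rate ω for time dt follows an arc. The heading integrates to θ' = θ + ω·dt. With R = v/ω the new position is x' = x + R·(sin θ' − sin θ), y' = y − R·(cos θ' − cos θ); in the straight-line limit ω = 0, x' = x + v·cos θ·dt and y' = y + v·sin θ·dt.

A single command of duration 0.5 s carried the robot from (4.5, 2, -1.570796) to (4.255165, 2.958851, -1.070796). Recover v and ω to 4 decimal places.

v = -2.0000, ω = 1.0000

Δθ = -1.070796 − -1.570796 = 0.500000
ω = Δθ/dt = 0.500000/0.5 = 1.0000
R = −Δy/(cos θ' − cos θ) = -2.0000
v = R·ω = -2.0000·1.0000 = -2.0000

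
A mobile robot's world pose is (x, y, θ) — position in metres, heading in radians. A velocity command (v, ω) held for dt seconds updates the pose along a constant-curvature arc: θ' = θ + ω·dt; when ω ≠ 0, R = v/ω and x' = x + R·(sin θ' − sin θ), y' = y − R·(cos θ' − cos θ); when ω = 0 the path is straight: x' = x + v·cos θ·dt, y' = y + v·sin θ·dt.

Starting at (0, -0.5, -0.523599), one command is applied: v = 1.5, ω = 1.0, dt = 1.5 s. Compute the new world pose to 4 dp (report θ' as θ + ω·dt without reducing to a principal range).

(1.9927, -0.0410, 0.9764)

θ' = -0.5236 + 1.0·1.5 = 0.9764
R = v/ω = 1.5/1.0 = 1.5000
x' = 0 + 1.5000·(sin 0.9764 − sin -0.5236) = 1.9927
y' = -0.5 − 1.5000·(cos 0.9764 − cos -0.5236) = -0.0410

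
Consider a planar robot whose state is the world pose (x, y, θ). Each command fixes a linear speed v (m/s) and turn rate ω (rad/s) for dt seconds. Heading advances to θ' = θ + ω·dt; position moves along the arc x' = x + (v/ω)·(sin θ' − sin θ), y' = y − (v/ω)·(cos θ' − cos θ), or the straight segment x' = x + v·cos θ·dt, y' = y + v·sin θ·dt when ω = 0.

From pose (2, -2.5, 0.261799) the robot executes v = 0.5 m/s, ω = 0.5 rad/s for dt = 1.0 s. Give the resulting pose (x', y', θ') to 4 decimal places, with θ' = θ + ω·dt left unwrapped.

(2.4314, -2.2577, 0.7618)

θ' = 0.2618 + 0.5·1.0 = 0.7618
R = v/ω = 0.5/0.5 = 1.0000
x' = 2 + 1.0000·(sin 0.7618 − sin 0.2618) = 2.4314
y' = -2.5 − 1.0000·(cos 0.7618 − cos 0.2618) = -2.2577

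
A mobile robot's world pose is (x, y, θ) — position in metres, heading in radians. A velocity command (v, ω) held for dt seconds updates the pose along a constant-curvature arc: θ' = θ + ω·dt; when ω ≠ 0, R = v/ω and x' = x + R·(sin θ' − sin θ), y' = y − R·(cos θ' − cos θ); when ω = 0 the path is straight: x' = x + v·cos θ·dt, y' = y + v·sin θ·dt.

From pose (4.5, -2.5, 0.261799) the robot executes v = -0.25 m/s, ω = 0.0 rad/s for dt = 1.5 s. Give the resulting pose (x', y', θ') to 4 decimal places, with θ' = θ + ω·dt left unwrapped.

(4.1378, -2.5971, 0.2618)

θ' = 0.2618 + 0.0·1.5 = 0.2618
ω = 0 → straight: x' = 4.5 + -0.25·cos(0.2618)·1.5 = 4.1378
y' = -2.5 + -0.25·sin(0.2618)·1.5 = -2.5971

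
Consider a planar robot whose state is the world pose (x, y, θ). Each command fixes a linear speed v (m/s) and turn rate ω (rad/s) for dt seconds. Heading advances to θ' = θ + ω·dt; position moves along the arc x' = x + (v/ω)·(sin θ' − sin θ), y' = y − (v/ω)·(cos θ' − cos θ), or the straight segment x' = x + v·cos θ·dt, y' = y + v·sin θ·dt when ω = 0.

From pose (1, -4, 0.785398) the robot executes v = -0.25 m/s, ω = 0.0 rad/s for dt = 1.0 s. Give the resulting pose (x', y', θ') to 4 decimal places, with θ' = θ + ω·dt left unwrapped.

(0.8232, -4.1768, 0.7854)

θ' = 0.7854 + 0.0·1.0 = 0.7854
ω = 0 → straight: x' = 1 + -0.25·cos(0.7854)·1.0 = 0.8232
y' = -4 + -0.25·sin(0.7854)·1.0 = -4.1768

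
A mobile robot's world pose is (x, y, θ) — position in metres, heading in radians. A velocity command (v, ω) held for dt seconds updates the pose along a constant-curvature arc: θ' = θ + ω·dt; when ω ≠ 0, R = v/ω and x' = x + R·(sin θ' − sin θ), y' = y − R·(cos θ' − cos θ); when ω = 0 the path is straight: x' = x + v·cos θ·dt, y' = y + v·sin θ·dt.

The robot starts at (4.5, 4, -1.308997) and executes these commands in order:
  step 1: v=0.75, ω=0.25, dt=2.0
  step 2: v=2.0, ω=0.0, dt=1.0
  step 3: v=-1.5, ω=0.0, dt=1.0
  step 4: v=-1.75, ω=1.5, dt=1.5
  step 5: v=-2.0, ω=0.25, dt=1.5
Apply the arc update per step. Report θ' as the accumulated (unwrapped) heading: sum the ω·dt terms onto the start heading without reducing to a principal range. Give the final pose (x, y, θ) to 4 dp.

step 1: θ'=-0.8090 (R=3.0000) → pose (5.2270, 2.7058, -0.8090)
step 2: θ'=-0.8090 (straight) → pose (6.6074, 1.2586, -0.8090)
step 3: θ'=-0.8090 (straight) → pose (5.5721, 2.3440, -0.8090)
step 4: θ'=1.4410 (R=-1.1667) → pose (3.5711, 1.6897, 1.4410)
step 5: θ'=1.8160 (R=-8.0000) → pose (3.7431, -1.2878, 1.8160)

(3.7431, -1.2878, 1.8160)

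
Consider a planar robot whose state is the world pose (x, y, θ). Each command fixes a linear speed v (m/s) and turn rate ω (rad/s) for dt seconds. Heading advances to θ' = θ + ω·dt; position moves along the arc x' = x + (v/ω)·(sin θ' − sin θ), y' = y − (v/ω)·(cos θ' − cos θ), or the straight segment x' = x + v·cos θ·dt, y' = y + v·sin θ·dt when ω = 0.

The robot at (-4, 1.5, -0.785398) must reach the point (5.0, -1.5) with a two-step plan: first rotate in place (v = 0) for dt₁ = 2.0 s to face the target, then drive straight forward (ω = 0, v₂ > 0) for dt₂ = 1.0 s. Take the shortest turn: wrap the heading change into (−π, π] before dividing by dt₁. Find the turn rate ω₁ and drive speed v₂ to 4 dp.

ω₁ = 0.2318, v₂ = 9.4868

heading to target = atan2(-1.5−1.5, 5−-4) = -0.3218
Δθ = wrap(-0.3218 − -0.7854) = 0.4636; ω₁ = Δθ/dt₁ = 0.2318
distance = √((5−-4)² + (-1.5−1.5)²) = 9.4868; v₂ = distance/dt₂ = 9.4868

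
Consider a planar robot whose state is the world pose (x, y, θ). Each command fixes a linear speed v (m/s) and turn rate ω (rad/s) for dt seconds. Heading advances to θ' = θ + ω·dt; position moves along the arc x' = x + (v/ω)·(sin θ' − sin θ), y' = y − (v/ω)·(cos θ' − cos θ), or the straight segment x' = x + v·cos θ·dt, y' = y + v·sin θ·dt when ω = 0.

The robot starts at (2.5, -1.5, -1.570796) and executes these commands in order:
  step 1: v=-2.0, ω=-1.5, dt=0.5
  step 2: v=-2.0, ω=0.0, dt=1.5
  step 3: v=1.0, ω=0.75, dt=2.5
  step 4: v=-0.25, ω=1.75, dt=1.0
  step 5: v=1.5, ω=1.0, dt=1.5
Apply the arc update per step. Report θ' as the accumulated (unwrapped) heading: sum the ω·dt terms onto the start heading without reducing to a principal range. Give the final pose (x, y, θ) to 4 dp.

(4.1535, 1.2114, 2.8042)

step 1: θ'=-2.3208 (R=1.3333) → pose (2.8577, -0.5911, -2.3208)
step 2: θ'=-2.3208 (straight) → pose (4.9027, 1.6039, -2.3208)
step 3: θ'=-0.4458 (R=1.3333) → pose (5.3033, -0.5080, -0.4458)
step 4: θ'=1.3042 (R=-0.1429) → pose (5.1039, -0.5992, 1.3042)
step 5: θ'=2.8042 (R=1.5000) → pose (4.1535, 1.2114, 2.8042)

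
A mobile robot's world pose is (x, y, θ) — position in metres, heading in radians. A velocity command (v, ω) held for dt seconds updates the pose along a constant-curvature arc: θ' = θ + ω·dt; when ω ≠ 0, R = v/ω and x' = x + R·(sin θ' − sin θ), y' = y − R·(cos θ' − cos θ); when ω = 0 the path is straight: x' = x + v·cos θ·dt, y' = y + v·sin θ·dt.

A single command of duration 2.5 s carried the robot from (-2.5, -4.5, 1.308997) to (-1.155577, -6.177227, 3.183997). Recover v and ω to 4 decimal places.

v = -1.0000, ω = 0.7500

Δθ = 3.183997 − 1.308997 = 1.875000
ω = Δθ/dt = 1.875000/2.5 = 0.7500
R = −Δy/(cos θ' − cos θ) = -1.3333
v = R·ω = -1.3333·0.7500 = -1.0000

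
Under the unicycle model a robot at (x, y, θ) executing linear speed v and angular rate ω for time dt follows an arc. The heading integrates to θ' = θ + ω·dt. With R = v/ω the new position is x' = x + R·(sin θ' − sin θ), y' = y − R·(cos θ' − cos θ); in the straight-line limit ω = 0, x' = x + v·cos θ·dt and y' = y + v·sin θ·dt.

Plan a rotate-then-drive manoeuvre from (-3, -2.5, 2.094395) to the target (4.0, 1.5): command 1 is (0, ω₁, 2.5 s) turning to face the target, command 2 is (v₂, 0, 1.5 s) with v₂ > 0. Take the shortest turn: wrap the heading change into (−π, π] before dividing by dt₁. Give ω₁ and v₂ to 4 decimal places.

heading to target = atan2(1.5−-2.5, 4−-3) = 0.5191
Δθ = wrap(0.5191 − 2.0944) = -1.5752; ω₁ = Δθ/dt₁ = -0.6301
distance = √((4−-3)² + (1.5−-2.5)²) = 8.0623; v₂ = distance/dt₂ = 5.3748

ω₁ = -0.6301, v₂ = 5.3748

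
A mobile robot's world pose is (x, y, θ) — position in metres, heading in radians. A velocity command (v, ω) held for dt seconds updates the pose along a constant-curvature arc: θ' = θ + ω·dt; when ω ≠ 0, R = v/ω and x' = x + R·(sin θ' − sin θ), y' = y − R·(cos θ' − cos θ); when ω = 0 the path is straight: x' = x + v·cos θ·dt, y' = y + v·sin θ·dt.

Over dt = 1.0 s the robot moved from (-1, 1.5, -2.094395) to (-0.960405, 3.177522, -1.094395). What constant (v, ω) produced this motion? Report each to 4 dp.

Δθ = -1.094395 − -2.094395 = 1.000000
ω = Δθ/dt = 1.000000/1.0 = 1.0000
R = −Δy/(cos θ' − cos θ) = -1.7500
v = R·ω = -1.7500·1.0000 = -1.7500

v = -1.7500, ω = 1.0000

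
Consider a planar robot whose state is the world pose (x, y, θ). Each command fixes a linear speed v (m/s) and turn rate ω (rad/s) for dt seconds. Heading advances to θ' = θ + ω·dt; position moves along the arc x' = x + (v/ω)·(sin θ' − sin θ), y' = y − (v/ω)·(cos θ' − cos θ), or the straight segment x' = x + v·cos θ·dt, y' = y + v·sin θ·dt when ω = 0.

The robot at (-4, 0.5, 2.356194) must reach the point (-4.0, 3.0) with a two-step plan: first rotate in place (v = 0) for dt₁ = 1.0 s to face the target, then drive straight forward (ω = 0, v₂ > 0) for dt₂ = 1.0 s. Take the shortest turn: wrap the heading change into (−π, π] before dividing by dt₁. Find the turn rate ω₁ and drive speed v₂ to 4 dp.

ω₁ = -0.7854, v₂ = 2.5000

heading to target = atan2(3−0.5, -4−-4) = 1.5708
Δθ = wrap(1.5708 − 2.3562) = -0.7854; ω₁ = Δθ/dt₁ = -0.7854
distance = √((-4−-4)² + (3−0.5)²) = 2.5000; v₂ = distance/dt₂ = 2.5000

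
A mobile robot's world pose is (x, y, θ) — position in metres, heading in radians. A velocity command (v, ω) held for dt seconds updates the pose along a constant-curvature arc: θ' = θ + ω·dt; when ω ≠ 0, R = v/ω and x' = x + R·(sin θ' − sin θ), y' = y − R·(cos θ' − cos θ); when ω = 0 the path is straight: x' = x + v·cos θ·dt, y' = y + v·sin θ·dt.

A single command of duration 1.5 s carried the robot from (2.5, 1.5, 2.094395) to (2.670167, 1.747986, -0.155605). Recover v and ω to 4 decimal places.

Δθ = -0.155605 − 2.094395 = -2.250000
ω = Δθ/dt = -2.250000/1.5 = -1.5000
R = −Δy/(cos θ' − cos θ) = -0.1667
v = R·ω = -0.1667·-1.5000 = 0.2500

v = 0.2500, ω = -1.5000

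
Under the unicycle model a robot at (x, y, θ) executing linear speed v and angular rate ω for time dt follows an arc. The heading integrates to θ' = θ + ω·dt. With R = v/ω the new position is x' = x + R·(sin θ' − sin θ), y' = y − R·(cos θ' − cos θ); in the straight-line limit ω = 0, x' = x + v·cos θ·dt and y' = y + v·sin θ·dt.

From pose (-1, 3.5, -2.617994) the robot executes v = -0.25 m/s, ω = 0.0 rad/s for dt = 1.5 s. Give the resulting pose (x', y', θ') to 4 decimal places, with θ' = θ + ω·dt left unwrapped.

θ' = -2.6180 + 0.0·1.5 = -2.6180
ω = 0 → straight: x' = -1 + -0.25·cos(-2.6180)·1.5 = -0.6752
y' = 3.5 + -0.25·sin(-2.6180)·1.5 = 3.6875

(-0.6752, 3.6875, -2.6180)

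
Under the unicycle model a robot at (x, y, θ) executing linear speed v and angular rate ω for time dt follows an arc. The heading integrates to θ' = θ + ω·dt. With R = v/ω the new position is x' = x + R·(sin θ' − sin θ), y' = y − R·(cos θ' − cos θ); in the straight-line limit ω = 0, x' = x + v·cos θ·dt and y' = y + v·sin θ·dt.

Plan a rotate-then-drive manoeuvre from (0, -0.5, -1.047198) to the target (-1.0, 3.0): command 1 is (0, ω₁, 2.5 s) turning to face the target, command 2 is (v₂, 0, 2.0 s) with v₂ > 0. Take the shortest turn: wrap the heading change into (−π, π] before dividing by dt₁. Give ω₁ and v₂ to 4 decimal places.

ω₁ = 1.1585, v₂ = 1.8200

heading to target = atan2(3−-0.5, -1−0) = 1.8491
Δθ = wrap(1.8491 − -1.0472) = 2.8963; ω₁ = Δθ/dt₁ = 1.1585
distance = √((-1−0)² + (3−-0.5)²) = 3.6401; v₂ = distance/dt₂ = 1.8200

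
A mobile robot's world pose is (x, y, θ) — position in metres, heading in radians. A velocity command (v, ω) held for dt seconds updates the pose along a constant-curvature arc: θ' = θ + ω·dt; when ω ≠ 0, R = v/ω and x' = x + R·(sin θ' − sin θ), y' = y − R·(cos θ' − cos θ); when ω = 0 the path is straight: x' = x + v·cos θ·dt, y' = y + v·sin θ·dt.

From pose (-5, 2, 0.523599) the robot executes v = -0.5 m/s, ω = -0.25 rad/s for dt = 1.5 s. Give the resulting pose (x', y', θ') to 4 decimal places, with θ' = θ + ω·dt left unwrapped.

(-5.7039, 1.7541, 0.1486)

θ' = 0.5236 + -0.25·1.5 = 0.1486
R = v/ω = -0.5/-0.25 = 2.0000
x' = -5 + 2.0000·(sin 0.1486 − sin 0.5236) = -5.7039
y' = 2 − 2.0000·(cos 0.1486 − cos 0.5236) = 1.7541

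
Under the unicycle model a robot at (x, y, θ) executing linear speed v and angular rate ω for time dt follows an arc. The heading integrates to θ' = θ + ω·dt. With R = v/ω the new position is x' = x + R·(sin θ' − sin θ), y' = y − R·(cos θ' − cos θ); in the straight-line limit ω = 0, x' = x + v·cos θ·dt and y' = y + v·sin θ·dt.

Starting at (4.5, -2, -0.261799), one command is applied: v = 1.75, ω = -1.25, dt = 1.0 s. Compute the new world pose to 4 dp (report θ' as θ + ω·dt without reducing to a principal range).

θ' = -0.2618 + -1.25·1.0 = -1.5118
R = v/ω = 1.75/-1.25 = -1.4000
x' = 4.5 + -1.4000·(sin -1.5118 − sin -0.2618) = 5.5352
y' = -2 − -1.4000·(cos -1.5118 − cos -0.2618) = -3.2697

(5.5352, -3.2697, -1.5118)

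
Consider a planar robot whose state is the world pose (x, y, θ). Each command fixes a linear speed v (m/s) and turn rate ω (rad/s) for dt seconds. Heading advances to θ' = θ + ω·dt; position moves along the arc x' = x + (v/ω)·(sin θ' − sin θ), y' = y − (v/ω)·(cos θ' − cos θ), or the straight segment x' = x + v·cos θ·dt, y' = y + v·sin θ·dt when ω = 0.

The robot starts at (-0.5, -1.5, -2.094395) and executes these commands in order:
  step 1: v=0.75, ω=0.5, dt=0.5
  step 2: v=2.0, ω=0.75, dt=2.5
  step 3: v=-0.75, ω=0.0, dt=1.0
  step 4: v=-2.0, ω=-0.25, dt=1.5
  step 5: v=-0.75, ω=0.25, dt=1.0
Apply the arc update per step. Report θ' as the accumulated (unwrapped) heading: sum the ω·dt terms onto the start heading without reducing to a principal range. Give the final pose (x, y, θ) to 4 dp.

(-2.4217, -4.6248, -0.0944)

step 1: θ'=-1.8444 (R=1.5000) → pose (-0.6452, -1.8447, -1.8444)
step 2: θ'=0.0306 (R=2.6667) → pose (2.0039, -5.2306, 0.0306)
step 3: θ'=0.0306 (straight) → pose (1.2543, -5.2536, 0.0306)
step 4: θ'=-0.3444 (R=8.0000) → pose (-1.6916, -4.7876, -0.3444)
step 5: θ'=-0.0944 (R=-3.0000) → pose (-2.4217, -4.6248, -0.0944)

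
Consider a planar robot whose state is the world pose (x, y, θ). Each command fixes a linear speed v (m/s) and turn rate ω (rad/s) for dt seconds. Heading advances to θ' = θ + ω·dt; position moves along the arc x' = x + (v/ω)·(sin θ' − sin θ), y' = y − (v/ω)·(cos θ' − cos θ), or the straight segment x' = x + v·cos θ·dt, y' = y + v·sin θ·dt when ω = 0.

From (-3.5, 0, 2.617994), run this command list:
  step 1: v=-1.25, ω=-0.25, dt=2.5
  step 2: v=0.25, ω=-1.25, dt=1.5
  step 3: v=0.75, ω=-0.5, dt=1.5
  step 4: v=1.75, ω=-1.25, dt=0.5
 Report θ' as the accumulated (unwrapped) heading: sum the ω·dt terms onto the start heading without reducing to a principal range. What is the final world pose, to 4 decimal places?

(0.2871, -2.9775, -1.2570)

step 1: θ'=1.9930 (R=5.0000) → pose (-1.4390, -2.2813, 1.9930)
step 2: θ'=0.1180 (R=-0.2000) → pose (-1.2802, -2.0007, 0.1180)
step 3: θ'=-0.6320 (R=-1.5000) → pose (-0.2174, -2.2800, -0.6320)
step 4: θ'=-1.2570 (R=-1.4000) → pose (0.2871, -2.9775, -1.2570)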